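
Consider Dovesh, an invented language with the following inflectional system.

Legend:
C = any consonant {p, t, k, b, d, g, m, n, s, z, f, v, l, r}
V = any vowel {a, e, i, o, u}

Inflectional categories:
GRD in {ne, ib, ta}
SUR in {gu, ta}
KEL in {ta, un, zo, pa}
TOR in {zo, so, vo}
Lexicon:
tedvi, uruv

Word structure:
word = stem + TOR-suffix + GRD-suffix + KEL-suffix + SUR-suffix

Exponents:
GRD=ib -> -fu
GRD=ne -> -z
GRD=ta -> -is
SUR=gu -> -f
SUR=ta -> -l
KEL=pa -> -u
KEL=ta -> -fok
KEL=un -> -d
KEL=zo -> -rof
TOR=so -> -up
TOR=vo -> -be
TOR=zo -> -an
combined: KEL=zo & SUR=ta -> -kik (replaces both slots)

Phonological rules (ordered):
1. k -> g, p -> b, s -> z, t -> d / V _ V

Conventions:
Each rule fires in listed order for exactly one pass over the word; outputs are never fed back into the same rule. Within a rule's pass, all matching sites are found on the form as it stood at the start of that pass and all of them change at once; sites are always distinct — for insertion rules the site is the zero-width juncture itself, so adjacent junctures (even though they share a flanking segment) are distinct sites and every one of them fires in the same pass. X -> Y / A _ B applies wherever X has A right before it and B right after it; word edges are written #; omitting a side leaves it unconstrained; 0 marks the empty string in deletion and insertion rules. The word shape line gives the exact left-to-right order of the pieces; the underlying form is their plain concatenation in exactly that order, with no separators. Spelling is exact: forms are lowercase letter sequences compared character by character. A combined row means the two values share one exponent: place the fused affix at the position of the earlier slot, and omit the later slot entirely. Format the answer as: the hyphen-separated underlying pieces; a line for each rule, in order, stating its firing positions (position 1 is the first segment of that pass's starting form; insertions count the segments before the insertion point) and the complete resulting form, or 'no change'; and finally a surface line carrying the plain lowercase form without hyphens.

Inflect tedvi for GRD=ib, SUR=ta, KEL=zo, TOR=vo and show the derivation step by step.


underlying: tedvi-be-fu-kik
1. k -> g, p -> b, s -> z, t -> d / V _ V: fires at position(s) 10: tedvibefugik
surface: tedvibefugik


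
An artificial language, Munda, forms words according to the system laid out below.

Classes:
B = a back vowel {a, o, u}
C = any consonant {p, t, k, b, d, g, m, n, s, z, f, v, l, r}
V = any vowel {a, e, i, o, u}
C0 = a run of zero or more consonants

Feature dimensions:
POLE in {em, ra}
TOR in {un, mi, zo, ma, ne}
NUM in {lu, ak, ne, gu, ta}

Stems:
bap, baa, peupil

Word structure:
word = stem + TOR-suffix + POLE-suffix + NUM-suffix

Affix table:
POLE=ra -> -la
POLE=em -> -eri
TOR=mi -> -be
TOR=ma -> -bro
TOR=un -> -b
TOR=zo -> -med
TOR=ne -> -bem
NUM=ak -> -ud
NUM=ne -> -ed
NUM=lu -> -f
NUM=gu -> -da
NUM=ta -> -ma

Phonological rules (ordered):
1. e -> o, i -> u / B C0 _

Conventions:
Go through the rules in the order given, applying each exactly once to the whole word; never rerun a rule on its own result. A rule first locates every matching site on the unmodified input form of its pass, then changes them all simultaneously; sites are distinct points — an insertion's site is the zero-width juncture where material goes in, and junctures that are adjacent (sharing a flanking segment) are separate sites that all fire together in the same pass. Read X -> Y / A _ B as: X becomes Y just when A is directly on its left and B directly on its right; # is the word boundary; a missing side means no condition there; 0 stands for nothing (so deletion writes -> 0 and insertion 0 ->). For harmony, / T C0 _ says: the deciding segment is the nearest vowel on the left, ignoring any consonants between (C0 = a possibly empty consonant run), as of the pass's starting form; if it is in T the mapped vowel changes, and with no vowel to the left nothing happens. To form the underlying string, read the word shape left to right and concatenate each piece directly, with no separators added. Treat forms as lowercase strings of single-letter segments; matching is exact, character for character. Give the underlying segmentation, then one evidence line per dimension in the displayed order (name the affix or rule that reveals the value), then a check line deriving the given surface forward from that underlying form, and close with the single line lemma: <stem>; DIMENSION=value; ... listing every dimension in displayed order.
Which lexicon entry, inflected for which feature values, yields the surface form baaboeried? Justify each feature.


underlying: baa-be-eri-ed
POLE=em - signalled by the affix -eri
TOR=mi - signalled by the affix -be
NUM=ne - signalled by the affix -ed
check: baabeeried -> baaboeried
lemma: baa; POLE=em; TOR=mi; NUM=ne


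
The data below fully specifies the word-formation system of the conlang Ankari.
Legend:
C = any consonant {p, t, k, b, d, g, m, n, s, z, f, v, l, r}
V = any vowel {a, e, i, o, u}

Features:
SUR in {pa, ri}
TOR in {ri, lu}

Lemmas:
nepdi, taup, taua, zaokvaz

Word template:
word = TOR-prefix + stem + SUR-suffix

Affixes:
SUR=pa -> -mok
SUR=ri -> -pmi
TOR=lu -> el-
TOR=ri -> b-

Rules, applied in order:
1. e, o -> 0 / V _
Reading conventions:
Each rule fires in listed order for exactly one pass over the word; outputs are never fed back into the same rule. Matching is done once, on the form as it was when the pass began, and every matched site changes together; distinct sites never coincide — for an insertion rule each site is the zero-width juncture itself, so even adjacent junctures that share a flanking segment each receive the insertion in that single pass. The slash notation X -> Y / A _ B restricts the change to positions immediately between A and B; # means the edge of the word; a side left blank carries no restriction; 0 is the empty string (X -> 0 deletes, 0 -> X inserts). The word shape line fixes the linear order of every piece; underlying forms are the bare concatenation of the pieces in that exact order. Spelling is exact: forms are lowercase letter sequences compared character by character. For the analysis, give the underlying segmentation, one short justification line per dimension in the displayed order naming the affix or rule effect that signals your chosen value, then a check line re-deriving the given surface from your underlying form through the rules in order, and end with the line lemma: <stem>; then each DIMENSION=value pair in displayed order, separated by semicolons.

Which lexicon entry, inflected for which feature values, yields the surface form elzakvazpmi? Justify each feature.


underlying: el-zaokvaz-pmi
SUR=ri - signalled by the affix -pmi
TOR=lu - signalled by the affix el-
check: elzaokvazpmi -> elzakvazpmi
lemma: zaokvaz; SUR=ri; TOR=lu


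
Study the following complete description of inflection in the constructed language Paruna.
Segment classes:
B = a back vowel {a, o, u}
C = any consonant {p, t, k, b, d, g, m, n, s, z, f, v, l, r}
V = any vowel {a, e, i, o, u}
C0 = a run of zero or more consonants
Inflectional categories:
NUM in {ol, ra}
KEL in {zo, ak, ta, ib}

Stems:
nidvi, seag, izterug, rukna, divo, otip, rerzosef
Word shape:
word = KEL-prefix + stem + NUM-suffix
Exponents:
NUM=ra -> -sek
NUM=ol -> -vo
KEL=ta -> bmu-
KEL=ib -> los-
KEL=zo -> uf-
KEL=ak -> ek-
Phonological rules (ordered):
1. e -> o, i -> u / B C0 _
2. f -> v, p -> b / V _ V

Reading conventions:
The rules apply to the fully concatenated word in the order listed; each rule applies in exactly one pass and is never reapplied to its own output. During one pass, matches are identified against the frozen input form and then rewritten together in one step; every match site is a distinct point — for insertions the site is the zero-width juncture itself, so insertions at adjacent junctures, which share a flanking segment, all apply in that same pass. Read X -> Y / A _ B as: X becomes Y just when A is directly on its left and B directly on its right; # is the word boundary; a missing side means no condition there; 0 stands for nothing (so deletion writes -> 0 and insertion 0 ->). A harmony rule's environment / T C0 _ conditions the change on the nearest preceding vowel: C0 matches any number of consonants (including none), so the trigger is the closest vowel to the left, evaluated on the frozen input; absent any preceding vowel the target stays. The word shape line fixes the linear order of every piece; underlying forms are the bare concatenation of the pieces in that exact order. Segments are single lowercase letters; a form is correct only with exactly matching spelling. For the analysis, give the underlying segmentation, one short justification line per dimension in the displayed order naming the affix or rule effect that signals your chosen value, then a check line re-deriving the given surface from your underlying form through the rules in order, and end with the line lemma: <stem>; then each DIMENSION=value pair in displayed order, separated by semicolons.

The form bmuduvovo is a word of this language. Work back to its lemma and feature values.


underlying: bmu-divo-vo
NUM=ol - signalled by the affix -vo
KEL=ta - signalled by the affix bmu-
check: bmudivovo -> bmuduvovo -> bmuduvovo
lemma: divo; NUM=ol; KEL=ta


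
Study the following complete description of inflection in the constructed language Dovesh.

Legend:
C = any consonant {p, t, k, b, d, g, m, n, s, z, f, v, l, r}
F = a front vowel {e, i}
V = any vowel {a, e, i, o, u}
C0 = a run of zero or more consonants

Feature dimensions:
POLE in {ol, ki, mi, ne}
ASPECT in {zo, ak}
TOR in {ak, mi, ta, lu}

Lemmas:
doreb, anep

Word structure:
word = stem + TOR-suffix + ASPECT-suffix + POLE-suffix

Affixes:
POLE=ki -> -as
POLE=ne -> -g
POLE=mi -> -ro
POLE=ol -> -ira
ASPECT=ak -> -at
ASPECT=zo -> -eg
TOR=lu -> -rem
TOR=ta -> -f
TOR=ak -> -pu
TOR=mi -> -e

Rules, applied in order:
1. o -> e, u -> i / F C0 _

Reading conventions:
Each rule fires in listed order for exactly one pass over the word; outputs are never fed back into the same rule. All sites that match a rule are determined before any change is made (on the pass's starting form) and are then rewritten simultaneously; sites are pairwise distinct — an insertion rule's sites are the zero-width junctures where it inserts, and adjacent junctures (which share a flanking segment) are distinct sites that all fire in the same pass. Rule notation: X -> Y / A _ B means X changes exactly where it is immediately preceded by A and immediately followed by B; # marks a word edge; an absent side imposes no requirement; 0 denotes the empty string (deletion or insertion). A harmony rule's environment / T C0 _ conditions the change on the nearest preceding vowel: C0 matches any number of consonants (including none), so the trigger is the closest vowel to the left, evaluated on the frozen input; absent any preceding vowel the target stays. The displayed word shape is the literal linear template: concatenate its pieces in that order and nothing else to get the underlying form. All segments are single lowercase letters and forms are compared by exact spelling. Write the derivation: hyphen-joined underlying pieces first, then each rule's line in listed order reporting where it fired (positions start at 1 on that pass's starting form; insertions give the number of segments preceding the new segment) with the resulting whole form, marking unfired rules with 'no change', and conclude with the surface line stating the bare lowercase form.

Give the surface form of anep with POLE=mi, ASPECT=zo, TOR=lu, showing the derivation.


underlying: anep-rem-eg-ro
1. o -> e, u -> i / F C0 _: fires at position(s) 11: anepremegre
surface: anepremegre


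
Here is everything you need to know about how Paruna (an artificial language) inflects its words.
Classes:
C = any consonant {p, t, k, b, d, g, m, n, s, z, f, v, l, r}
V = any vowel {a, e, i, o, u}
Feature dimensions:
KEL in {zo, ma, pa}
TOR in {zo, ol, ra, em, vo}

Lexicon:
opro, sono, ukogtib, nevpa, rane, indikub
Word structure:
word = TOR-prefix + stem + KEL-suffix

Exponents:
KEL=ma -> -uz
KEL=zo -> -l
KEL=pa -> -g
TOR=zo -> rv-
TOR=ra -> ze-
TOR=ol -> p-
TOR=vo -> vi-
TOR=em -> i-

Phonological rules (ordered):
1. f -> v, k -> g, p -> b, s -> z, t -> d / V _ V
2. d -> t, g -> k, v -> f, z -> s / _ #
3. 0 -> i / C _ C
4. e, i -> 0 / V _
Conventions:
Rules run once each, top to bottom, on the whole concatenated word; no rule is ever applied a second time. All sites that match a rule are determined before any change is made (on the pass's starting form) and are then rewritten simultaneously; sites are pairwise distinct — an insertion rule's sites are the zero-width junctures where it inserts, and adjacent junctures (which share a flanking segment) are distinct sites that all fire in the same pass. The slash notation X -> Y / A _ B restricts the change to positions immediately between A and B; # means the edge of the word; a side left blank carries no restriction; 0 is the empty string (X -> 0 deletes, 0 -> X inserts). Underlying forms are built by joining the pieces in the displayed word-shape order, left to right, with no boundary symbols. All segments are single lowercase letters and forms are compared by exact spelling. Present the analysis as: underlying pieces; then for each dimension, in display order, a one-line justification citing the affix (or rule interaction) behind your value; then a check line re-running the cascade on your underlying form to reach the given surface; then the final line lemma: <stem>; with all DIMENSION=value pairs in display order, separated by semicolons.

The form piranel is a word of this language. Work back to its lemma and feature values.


underlying: p-rane-l
KEL=zo - signalled by the affix -l
TOR=ol - signalled by the affix p-
check: pranel -> pranel -> pranel -> piranel -> piranel
lemma: rane; KEL=zo; TOR=ol


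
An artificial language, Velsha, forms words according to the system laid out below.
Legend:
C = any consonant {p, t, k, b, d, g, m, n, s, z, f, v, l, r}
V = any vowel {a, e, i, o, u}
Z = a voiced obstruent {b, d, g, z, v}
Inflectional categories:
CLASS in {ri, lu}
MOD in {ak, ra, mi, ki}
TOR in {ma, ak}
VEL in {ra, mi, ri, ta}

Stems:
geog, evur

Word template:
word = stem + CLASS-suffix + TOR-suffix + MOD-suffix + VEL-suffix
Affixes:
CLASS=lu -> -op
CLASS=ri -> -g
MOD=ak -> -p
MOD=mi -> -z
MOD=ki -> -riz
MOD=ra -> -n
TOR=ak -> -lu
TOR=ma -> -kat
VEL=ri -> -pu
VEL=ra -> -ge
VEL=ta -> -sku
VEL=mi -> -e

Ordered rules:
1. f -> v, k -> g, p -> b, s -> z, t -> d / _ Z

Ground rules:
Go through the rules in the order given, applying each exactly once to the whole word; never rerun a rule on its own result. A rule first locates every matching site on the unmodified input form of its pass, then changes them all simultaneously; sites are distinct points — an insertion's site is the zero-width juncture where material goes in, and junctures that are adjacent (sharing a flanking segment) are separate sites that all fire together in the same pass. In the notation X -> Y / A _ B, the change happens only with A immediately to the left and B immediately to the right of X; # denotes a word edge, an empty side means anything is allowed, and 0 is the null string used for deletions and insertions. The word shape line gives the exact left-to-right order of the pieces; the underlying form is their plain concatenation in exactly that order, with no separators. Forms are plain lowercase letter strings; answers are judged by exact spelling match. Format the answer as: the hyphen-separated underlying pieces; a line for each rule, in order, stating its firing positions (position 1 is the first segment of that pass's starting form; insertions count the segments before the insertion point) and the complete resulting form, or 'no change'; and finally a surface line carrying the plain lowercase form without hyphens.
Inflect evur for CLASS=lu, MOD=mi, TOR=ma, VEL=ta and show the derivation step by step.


underlying: evur-op-kat-z-sku
1. f -> v, k -> g, p -> b, s -> z, t -> d / _ Z: fires at position(s) 9: evuropkadzsku
surface: evuropkadzsku


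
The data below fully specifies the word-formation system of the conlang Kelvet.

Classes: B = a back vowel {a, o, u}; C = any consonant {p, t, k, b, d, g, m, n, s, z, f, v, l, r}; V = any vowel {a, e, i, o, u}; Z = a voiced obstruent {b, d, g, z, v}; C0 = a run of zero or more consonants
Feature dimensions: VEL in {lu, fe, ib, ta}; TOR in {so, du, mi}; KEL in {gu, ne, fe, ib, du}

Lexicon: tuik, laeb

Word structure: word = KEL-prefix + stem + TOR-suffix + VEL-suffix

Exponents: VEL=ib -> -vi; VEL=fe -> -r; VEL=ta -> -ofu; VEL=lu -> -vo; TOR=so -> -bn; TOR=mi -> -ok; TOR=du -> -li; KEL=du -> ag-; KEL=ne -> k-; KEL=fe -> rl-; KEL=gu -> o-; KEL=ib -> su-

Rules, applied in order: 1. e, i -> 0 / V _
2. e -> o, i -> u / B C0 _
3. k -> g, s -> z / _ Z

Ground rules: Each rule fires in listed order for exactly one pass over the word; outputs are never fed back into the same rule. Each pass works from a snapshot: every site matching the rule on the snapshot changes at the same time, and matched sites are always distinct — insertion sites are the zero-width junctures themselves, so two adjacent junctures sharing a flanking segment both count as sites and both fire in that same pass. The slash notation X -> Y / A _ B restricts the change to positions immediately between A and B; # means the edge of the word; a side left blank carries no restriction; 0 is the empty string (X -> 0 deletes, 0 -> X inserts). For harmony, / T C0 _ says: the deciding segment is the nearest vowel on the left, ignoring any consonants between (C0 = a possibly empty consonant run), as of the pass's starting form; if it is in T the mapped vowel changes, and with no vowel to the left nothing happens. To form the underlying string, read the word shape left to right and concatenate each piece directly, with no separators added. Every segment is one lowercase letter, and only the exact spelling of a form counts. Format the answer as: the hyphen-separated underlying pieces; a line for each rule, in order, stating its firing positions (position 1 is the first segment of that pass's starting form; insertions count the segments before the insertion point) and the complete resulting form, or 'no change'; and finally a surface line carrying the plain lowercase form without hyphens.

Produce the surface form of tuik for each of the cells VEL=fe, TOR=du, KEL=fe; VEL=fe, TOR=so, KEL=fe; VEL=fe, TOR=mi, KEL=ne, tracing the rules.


cell VEL=fe, TOR=du, KEL=fe:
underlying: rl-tuik-li-r
1. e, i -> 0 / V _: fires at position(s) 5: rltuklir
2. e -> o, i -> u / B C0 _: fires at position(s) 7: rltuklur
3. k -> g, s -> z / _ Z: no change
surface: rltuklur

cell VEL=fe, TOR=so, KEL=fe:
underlying: rl-tuik-bn-r
1. e, i -> 0 / V _: fires at position(s) 5: rltukbnr
2. e -> o, i -> u / B C0 _: no change
3. k -> g, s -> z / _ Z: fires at position(s) 5: rltugbnr
surface: rltugbnr

cell VEL=fe, TOR=mi, KEL=ne:
underlying: k-tuik-ok-r
1. e, i -> 0 / V _: fires at position(s) 4: ktukokr
2. e -> o, i -> u / B C0 _: no change
3. k -> g, s -> z / _ Z: no change
surface: ktukokr


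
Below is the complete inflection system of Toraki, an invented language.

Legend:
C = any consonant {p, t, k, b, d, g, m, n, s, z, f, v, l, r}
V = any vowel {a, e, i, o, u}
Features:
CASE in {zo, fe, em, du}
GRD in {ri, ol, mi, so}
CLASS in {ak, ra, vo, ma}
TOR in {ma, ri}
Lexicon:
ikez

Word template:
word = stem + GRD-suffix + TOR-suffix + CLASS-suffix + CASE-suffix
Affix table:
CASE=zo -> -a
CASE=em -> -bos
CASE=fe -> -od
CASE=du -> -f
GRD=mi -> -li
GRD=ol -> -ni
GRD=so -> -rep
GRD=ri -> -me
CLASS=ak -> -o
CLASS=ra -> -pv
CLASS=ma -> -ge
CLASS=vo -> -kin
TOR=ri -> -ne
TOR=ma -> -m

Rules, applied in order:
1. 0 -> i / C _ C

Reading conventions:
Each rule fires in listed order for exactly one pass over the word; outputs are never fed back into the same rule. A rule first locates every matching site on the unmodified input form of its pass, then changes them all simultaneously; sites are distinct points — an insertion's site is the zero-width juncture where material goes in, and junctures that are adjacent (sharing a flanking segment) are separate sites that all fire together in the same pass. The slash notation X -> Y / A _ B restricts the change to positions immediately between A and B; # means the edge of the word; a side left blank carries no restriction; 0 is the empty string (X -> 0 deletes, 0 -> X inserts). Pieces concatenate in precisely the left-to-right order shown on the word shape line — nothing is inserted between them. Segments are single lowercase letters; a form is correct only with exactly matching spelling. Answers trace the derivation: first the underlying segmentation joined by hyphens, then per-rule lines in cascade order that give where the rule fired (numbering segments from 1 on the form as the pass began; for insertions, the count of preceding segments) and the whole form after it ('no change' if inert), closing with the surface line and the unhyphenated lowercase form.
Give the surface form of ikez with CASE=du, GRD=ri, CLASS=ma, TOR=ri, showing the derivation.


underlying: ikez-me-ne-ge-f
1. 0 -> i / C _ C: inserts after position(s) 4: ikezimenegef
surface: ikezimenegef


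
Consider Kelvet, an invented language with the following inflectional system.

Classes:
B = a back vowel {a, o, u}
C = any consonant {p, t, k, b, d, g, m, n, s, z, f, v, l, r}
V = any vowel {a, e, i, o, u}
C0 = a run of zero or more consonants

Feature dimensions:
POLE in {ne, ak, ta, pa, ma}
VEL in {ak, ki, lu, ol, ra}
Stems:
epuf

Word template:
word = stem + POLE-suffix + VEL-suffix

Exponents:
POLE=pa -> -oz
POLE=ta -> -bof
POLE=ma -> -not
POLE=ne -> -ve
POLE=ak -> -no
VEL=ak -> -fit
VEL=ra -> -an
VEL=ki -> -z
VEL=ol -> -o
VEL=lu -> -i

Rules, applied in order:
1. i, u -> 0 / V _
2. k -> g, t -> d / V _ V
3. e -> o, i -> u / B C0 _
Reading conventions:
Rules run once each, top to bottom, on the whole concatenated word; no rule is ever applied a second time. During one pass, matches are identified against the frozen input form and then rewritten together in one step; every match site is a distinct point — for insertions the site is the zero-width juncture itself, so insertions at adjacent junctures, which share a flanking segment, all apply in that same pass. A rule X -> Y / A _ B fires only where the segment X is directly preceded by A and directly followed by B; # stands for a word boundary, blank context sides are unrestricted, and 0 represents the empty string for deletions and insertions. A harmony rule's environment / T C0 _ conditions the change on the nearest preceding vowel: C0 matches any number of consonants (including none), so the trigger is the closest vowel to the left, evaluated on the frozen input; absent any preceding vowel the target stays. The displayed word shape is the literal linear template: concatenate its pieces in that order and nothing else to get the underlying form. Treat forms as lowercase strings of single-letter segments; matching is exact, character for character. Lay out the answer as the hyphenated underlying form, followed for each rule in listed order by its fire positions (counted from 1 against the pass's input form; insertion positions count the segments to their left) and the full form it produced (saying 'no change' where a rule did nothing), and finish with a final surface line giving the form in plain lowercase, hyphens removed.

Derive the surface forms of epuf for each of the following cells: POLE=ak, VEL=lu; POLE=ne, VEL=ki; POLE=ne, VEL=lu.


cell POLE=ak, VEL=lu:
underlying: epuf-no-i
1. i, u -> 0 / V _: fires at position(s) 7: epufno
2. k -> g, t -> d / V _ V: no change
3. e -> o, i -> u / B C0 _: no change
surface: epufno

cell POLE=ne, VEL=ki:
underlying: epuf-ve-z
1. i, u -> 0 / V _: no change
2. k -> g, t -> d / V _ V: no change
3. e -> o, i -> u / B C0 _: fires at position(s) 6: epufvoz
surface: epufvoz

cell POLE=ne, VEL=lu:
underlying: epuf-ve-i
1. i, u -> 0 / V _: fires at position(s) 7: epufve
2. k -> g, t -> d / V _ V: no change
3. e -> o, i -> u / B C0 _: fires at position(s) 6: epufvo
surface: epufvo


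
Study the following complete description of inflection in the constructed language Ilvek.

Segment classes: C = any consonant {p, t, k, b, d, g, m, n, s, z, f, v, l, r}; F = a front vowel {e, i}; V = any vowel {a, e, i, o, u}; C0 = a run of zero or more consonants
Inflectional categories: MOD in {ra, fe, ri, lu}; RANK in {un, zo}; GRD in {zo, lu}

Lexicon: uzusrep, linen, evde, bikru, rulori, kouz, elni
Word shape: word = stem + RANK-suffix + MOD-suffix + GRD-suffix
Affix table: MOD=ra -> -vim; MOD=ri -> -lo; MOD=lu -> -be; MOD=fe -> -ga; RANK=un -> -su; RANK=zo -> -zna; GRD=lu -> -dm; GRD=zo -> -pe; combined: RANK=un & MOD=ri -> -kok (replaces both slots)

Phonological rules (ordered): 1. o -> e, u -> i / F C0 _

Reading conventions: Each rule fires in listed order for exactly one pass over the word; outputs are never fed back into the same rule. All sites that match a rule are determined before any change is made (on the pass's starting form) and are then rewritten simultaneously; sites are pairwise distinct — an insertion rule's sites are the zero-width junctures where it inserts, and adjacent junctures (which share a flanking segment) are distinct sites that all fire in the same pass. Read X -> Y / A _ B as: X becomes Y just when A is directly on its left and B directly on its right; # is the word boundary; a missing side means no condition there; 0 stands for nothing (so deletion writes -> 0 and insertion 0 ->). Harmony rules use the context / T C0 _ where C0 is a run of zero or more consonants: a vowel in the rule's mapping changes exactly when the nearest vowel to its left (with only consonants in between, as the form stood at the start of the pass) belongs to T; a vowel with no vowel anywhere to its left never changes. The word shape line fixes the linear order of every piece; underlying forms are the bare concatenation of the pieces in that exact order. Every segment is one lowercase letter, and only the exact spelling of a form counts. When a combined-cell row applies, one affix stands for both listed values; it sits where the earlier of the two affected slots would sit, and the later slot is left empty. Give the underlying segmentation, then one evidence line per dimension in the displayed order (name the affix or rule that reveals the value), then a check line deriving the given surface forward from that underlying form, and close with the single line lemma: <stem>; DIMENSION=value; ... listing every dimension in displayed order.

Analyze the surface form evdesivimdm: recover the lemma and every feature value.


underlying: evde-su-vim-dm
MOD=ra - signalled by the affix -vim
RANK=un - signalled by the affix -su
GRD=lu - signalled by the affix -dm
check: evdesuvimdm -> evdesivimdm
lemma: evde; MOD=ra; RANK=un; GRD=lu


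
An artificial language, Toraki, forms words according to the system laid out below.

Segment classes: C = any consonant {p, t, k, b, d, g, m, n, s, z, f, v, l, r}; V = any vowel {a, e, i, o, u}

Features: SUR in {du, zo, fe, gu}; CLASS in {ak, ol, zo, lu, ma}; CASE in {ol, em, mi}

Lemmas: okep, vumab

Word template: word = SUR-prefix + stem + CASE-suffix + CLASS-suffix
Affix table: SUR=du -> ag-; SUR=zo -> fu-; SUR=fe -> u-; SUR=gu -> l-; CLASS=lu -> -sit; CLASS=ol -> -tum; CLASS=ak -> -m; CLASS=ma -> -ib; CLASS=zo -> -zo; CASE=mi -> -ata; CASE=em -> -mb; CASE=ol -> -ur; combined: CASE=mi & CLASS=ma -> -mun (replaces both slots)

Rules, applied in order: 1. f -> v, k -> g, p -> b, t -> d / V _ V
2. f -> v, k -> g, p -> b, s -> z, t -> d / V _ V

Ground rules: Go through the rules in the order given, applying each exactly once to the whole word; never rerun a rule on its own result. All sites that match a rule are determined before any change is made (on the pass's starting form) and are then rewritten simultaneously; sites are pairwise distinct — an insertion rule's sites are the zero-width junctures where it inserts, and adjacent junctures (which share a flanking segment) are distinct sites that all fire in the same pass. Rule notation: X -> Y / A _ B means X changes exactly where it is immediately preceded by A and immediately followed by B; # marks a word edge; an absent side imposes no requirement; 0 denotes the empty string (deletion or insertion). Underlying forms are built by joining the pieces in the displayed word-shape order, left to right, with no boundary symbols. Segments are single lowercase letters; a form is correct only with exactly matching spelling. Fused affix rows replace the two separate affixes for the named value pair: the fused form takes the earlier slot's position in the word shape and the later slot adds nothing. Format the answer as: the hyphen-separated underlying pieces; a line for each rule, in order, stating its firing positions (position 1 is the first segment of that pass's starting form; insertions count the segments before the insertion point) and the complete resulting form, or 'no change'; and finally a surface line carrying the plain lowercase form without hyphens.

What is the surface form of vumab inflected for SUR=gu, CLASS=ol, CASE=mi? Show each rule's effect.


underlying: l-vumab-ata-tum
1. f -> v, k -> g, p -> b, t -> d / V _ V: fires at position(s) 8, 10: lvumabadadum
2. f -> v, k -> g, p -> b, s -> z, t -> d / V _ V: no change
surface: lvumabadadum


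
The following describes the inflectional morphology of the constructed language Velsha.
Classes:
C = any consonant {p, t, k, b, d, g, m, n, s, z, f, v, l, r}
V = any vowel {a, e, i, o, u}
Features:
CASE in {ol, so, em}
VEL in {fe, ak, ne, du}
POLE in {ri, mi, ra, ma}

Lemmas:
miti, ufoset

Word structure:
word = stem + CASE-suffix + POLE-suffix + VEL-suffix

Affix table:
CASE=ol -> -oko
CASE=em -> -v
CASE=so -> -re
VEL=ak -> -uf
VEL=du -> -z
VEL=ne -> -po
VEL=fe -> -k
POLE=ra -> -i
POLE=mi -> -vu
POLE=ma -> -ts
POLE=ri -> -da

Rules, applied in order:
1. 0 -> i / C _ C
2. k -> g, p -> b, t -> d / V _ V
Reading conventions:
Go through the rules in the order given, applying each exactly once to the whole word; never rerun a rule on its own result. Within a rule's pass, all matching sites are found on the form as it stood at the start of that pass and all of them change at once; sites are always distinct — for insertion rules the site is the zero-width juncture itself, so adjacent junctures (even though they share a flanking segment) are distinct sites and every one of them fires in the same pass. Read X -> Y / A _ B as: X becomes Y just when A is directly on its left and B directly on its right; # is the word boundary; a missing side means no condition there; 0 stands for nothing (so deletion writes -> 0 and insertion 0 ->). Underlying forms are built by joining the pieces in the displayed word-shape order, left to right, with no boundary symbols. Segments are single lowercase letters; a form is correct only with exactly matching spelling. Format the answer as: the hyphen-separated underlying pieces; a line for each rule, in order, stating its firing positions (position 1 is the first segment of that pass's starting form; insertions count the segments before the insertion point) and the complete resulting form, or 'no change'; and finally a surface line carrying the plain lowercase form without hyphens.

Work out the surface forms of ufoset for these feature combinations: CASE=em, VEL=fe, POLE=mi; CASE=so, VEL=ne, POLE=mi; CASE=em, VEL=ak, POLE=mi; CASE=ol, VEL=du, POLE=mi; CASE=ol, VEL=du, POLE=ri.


cell CASE=em, VEL=fe, POLE=mi:
underlying: ufoset-v-vu-k
1. 0 -> i / C _ C: inserts after position(s) 6, 7: ufosetivivuk
2. k -> g, p -> b, t -> d / V _ V: fires at position(s) 6: ufosedivivuk
surface: ufosedivivuk

cell CASE=so, VEL=ne, POLE=mi:
underlying: ufoset-re-vu-po
1. 0 -> i / C _ C: inserts after position(s) 6: ufosetirevupo
2. k -> g, p -> b, t -> d / V _ V: fires at position(s) 6, 12: ufosedirevubo
surface: ufosedirevubo

cell CASE=em, VEL=ak, POLE=mi:
underlying: ufoset-v-vu-uf
1. 0 -> i / C _ C: inserts after position(s) 6, 7: ufosetivivuuf
2. k -> g, p -> b, t -> d / V _ V: fires at position(s) 6: ufosedivivuuf
surface: ufosedivivuuf

cell CASE=ol, VEL=du, POLE=mi:
underlying: ufoset-oko-vu-z
1. 0 -> i / C _ C: no change
2. k -> g, p -> b, t -> d / V _ V: fires at position(s) 6, 8: ufosedogovuz
surface: ufosedogovuz

cell CASE=ol, VEL=du, POLE=ri:
underlying: ufoset-oko-da-z
1. 0 -> i / C _ C: no change
2. k -> g, p -> b, t -> d / V _ V: fires at position(s) 6, 8: ufosedogodaz
surface: ufosedogodaz


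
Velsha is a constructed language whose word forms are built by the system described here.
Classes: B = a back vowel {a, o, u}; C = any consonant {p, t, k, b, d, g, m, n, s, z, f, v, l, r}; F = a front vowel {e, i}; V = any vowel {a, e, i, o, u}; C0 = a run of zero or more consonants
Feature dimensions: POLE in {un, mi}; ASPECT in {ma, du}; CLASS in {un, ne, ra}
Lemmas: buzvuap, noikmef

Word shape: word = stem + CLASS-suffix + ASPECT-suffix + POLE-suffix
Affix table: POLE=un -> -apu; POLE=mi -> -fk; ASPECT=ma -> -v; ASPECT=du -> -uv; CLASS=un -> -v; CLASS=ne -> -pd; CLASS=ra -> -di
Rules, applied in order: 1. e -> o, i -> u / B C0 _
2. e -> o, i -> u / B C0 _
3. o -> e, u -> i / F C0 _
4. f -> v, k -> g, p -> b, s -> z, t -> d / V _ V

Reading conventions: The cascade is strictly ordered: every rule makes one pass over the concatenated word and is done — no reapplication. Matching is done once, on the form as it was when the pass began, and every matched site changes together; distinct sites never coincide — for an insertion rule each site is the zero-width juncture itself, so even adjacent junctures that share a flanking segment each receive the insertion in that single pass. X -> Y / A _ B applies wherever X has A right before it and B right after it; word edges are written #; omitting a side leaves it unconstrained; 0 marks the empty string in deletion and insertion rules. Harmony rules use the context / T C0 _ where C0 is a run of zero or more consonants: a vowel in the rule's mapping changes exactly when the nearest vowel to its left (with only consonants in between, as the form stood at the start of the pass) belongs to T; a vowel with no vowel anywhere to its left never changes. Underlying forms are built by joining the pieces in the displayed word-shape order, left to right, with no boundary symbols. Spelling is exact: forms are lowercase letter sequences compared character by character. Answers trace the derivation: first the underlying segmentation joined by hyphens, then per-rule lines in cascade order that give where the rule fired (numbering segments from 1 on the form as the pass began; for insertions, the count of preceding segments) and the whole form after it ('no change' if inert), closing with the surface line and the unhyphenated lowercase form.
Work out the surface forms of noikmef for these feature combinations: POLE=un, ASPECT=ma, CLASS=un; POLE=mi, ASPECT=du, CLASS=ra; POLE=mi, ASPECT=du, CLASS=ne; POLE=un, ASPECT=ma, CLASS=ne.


cell POLE=un, ASPECT=ma, CLASS=un:
underlying: noikmef-v-v-apu
1. e -> o, i -> u / B C0 _: fires at position(s) 3: noukmefvvapu
2. e -> o, i -> u / B C0 _: fires at position(s) 6: noukmofvvapu
3. o -> e, u -> i / F C0 _: no change
4. f -> v, k -> g, p -> b, s -> z, t -> d / V _ V: fires at position(s) 11: noukmofvvabu
surface: noukmofvvabu

cell POLE=mi, ASPECT=du, CLASS=ra:
underlying: noikmef-di-uv-fk
1. e -> o, i -> u / B C0 _: fires at position(s) 3: noukmefdiuvfk
2. e -> o, i -> u / B C0 _: fires at position(s) 6: noukmofdiuvfk
3. o -> e, u -> i / F C0 _: fires at position(s) 10: noukmofdiivfk
4. f -> v, k -> g, p -> b, s -> z, t -> d / V _ V: no change
surface: noukmofdiivfk

cell POLE=mi, ASPECT=du, CLASS=ne:
underlying: noikmef-pd-uv-fk
1. e -> o, i -> u / B C0 _: fires at position(s) 3: noukmefpduvfk
2. e -> o, i -> u / B C0 _: fires at position(s) 6: noukmofpduvfk
3. o -> e, u -> i / F C0 _: no change
4. f -> v, k -> g, p -> b, s -> z, t -> d / V _ V: no change
surface: noukmofpduvfk

cell POLE=un, ASPECT=ma, CLASS=ne:
underlying: noikmef-pd-v-apu
1. e -> o, i -> u / B C0 _: fires at position(s) 3: noukmefpdvapu
2. e -> o, i -> u / B C0 _: fires at position(s) 6: noukmofpdvapu
3. o -> e, u -> i / F C0 _: no change
4. f -> v, k -> g, p -> b, s -> z, t -> d / V _ V: fires at position(s) 12: noukmofpdvabu
surface: noukmofpdvabu


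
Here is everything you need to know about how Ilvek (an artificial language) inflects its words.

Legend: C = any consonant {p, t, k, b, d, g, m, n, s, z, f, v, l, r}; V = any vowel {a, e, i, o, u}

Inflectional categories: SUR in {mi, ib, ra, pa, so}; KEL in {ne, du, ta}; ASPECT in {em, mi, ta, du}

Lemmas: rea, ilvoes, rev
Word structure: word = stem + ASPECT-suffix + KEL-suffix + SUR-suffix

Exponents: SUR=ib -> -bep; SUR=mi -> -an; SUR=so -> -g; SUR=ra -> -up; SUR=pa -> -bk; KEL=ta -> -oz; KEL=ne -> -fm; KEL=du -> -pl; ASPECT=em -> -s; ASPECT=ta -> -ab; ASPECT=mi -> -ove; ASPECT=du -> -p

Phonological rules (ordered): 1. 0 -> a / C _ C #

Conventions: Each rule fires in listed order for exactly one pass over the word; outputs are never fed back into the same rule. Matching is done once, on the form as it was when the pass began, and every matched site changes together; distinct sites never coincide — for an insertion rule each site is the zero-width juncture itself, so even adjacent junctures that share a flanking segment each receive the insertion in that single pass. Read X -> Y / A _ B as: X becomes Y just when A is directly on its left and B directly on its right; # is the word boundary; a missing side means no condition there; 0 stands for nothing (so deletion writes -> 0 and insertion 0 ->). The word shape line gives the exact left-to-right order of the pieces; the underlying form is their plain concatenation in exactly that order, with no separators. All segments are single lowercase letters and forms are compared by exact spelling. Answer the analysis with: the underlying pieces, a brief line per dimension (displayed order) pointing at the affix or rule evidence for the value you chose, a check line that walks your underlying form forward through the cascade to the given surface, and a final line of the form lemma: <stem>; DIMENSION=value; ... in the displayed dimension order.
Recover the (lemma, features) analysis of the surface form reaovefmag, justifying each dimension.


underlying: rea-ove-fm-g
SUR=so - signalled by the affix -g
KEL=ne - signalled by the affix -fm
ASPECT=mi - signalled by the affix -ove
check: reaovefmg -> reaovefmag
lemma: rea; SUR=so; KEL=ne; ASPECT=mi


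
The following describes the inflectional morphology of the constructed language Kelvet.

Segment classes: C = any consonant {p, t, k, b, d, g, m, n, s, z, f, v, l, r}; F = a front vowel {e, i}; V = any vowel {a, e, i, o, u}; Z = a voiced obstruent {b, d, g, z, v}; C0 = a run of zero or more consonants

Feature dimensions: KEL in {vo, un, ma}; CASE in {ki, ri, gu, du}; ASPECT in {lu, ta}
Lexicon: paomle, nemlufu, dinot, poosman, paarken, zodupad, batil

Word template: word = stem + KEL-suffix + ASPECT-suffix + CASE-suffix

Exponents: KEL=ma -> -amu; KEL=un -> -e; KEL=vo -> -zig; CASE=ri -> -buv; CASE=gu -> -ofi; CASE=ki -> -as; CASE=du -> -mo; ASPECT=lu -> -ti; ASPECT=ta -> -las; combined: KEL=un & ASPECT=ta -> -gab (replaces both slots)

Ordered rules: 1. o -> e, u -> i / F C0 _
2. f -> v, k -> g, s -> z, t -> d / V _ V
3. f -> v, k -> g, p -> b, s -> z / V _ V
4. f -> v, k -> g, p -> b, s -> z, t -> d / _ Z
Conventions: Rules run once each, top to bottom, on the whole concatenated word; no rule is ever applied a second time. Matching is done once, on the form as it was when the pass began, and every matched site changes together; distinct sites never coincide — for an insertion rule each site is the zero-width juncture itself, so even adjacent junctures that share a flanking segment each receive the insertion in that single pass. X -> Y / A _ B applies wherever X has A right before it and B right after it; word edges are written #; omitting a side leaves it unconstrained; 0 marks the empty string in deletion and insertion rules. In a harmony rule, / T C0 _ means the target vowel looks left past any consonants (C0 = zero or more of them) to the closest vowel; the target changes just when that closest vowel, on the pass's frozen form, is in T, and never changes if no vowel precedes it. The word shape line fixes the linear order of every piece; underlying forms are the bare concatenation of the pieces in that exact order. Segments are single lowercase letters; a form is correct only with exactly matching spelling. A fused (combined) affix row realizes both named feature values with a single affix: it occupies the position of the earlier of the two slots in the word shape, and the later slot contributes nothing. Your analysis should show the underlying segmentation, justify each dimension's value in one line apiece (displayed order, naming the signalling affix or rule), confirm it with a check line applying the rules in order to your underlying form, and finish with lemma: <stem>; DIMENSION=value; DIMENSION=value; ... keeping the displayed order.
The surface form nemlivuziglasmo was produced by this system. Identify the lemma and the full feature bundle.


underlying: nemlufu-zig-las-mo
KEL=vo - signalled by the affix -zig
CASE=du - signalled by the affix -mo
ASPECT=ta - signalled by the affix -las
check: nemlufuziglasmo -> nemlifuziglasmo -> nemlivuziglasmo -> nemlivuziglasmo -> nemlivuziglasmo
lemma: nemlufu; KEL=vo; CASE=du; ASPECT=ta
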